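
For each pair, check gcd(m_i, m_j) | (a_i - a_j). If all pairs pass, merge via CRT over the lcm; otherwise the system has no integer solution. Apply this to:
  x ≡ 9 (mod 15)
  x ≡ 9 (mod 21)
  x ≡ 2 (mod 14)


Moduli 15, 21, 14 are not pairwise coprime, so CRT works modulo lcm(m_i) when all pairwise compatibility conditions hold.
Pairwise compatibility: gcd(m_i, m_j) must divide a_i - a_j for every pair.
Merge one congruence at a time:
  Start: x ≡ 9 (mod 15).
  Combine with x ≡ 9 (mod 21): gcd(15, 21) = 3; 9 - 9 = 0, which IS divisible by 3, so compatible.
    Write x = 9 + 15·t and substitute into x ≡ 9 (mod 21): 15·t ≡ 9 − 9 = 0 (mod 21).
    Divide the congruence (and modulus) by g = 3: 5·t ≡ 0 (mod 7).
    The inverse of 5 mod 7 is 3 (since 5·3 = 15 = 2·7 + 1), so t ≡ 3·0 = 0 ≡ 0 (mod 7).
    Then x = 9 + 15·0 = 9, valid modulo lcm(15, 21) = 105: x ≡ 9 (mod 105).
  Combine with x ≡ 2 (mod 14): gcd(105, 14) = 7; 2 - 9 = -7, which IS divisible by 7, so compatible.
    Write x = 9 + 105·t and substitute into x ≡ 2 (mod 14): 105·t ≡ 2 − 9 = -7 (mod 14).
    Divide the congruence (and modulus) by g = 7: 15·t ≡ -1 (mod 2).
    Reduce coefficients mod 2: 1·t ≡ 1 (mod 2).
    So t ≡ 1 (mod 2).
    Then x = 9 + 105·1 = 114, valid modulo lcm(105, 14) = 210: x ≡ 114 (mod 210).
Verify: 114 mod 15 = 9, 114 mod 21 = 9, 114 mod 14 = 2.

x ≡ 114 (mod 210).


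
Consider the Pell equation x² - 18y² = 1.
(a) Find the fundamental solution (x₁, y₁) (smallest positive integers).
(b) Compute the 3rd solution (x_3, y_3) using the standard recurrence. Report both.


Step 1: Find the fundamental solution (x₁, y₁) of x² - 18y² = 1.
  Expand √18 as a continued fraction. a₀ = ⌊√18⌋ = 4; iterate m_{k+1} = d_k·a_k − m_k, d_{k+1} = (18 − m_{k+1}²)/d_k, a_{k+1} = ⌊(a₀ + m_{k+1})/d_{k+1}⌋ (starting m₀ = 0, d₀ = 1), with convergents p_k = a_k·p_{k-1} + p_{k-2}, q_k = a_k·q_{k-1} + q_{k-2} (p₋₁ = 1, q₋₁ = 0):
  k = 0: a₀ = 4; p₀/q₀ = 4/1; p₀² − 18·q₀² = 16 − 18 = -2.
  k = 1: m = 4, d = 2, a = ⌊(4 + 4)/2⌋ = 4; p/q = (4·4 + 1)/(4·1 + 0) = 17/4; p² − 18·q² = 289 − 288 = 1.
  The first convergent with p² − 18·q² = 1 gives the fundamental solution (x₁, y₁) = (17, 4).
Step 2: Apply the recurrence (x_{n+1}, y_{n+1}) = (x₁x_n + 18y₁y_n, x₁y_n + y₁x_n) repeatedly.
  From (x_1, y_1) = (17, 4): x_2 = 17·17 + 18·4·4 = 577; y_2 = 17·4 + 4·17 = 136.
  From (x_2, y_2) = (577, 136): x_3 = 17·577 + 18·4·136 = 19601; y_3 = 17·136 + 4·577 = 4620.
Step 3: Verify x_3² - 18·y_3² = 384199201 - 384199200 = 1 (should be 1). ✓

(x_1, y_1) = (17, 4); (x_3, y_3) = (19601, 4620).


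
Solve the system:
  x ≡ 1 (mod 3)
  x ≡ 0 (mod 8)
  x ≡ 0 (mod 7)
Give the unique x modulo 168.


Moduli 3, 8, 7 are pairwise coprime; by CRT there is a unique solution modulo M = 3 · 8 · 7 = 168.
Solve pairwise, accumulating the modulus:
  Start with x ≡ 1 (mod 3).
  Combine with x ≡ 0 (mod 8): since gcd(3, 8) = 1, we get a unique residue mod 24.
    Write x = 1 + 3·t and substitute into x ≡ 0 (mod 8): 3·t ≡ 0 − 1 = -1 (mod 8).
    Reduce coefficients mod 8: 3·t ≡ 7 (mod 8).
    The inverse of 3 mod 8 is 3 (since 3·3 = 9 = 1·8 + 1), so t ≡ 3·7 = 21 ≡ 5 (mod 8).
    Then x = 1 + 3·5 = 16, valid modulo lcm(3, 8) = 24: x ≡ 16 (mod 24).
  Combine with x ≡ 0 (mod 7): since gcd(24, 7) = 1, we get a unique residue mod 168.
    Write x = 16 + 24·t and substitute into x ≡ 0 (mod 7): 24·t ≡ 0 − 16 = -16 (mod 7).
    Reduce coefficients mod 7: 3·t ≡ 5 (mod 7).
    The inverse of 3 mod 7 is 5 (since 3·5 = 15 = 2·7 + 1), so t ≡ 5·5 = 25 ≡ 4 (mod 7).
    Then x = 16 + 24·4 = 112, valid modulo lcm(24, 7) = 168: x ≡ 112 (mod 168).
Verify: 112 mod 3 = 1 ✓, 112 mod 8 = 0 ✓, 112 mod 7 = 0 ✓.

x ≡ 112 (mod 168).


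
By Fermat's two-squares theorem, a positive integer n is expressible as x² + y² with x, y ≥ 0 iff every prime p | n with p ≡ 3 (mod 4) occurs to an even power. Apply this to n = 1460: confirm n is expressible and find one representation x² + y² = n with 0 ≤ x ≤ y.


Step 1: Factor n = 1460 = 2^2 · 5 · 73.
Step 2: Check the mod-4 condition on each prime factor: 2 = 2 (special); 5 ≡ 1 (mod 4), exponent 1; 73 ≡ 1 (mod 4), exponent 1.
All primes ≡ 3 (mod 4) appear to even exponent (or don't appear), so by the two-squares theorem n IS expressible as a sum of two squares.
Step 3: Build a representation. Group n = k² · m with k = 2 and m = 5 · 73 = 365 (a product of primes ≡ 1 (mod 4)); a representation of m scales to one of n via (k·x)² + (k·y)² = k²(x² + y²). Each prime p ≡ 1 (mod 4) is itself a sum of two squares; find a² by testing p − a² for a perfect square:
  5: 5 − 1² = 4 = 2² ⇒ 5 = 1² + 2².
  73: 73 − 1² = 72, 73 − 2² = 69, 73 − 3² = 64 = 8² ⇒ 73 = 3² + 8².
  Combine using the Brahmagupta–Fibonacci identity (a² + b²)(c² + d²) = (ac − bd)² + (ad + bc)² = (ac + bd)² + (ad − bc)²:
  5 · 73 = 365: from (1² + 2²)(3² + 8²), take (1·3 − 2·8, 1·8 + 2·3) = (3 − 16, 8 + 6) = (-13, 14); dropping signs (only squares matter) gives (13, 14); check 13² + 14² = 169 + 196 = 365 ✓.
  Scale by k = 2: (2·13, 2·14) = (26, 28).
Step 4: Order so x ≤ y and verify: 26² + 28² = 676 + 784 = 1460 = n. ✓

n = 1460 = 26² + 28² (one valid representation with x ≤ y).


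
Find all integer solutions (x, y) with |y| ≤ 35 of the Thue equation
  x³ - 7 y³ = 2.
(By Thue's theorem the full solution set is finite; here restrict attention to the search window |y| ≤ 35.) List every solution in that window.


The equation is x³ - 7y³ = 2. For fixed y, x³ = 7·y³ + 2, so a solution requires the RHS to be a perfect cube.
Strategy: iterate y from -35 to 35, compute RHS = 7·y³ + 2, and check whether it is a (positive or negative) perfect cube.
Check small values of y:
  y = 0: RHS = 2 is not a perfect cube.
  y = 1: RHS = 9 is not a perfect cube.
  y = -1: RHS = -5 is not a perfect cube.
  y = 2: RHS = 58 is not a perfect cube.
  y = -2: RHS = -54 is not a perfect cube.
  y = 3: RHS = 191 is not a perfect cube.
  y = -3: RHS = -187 is not a perfect cube.
Continuing the search up to |y| = 35 finds no solutions either.
No (x, y) in the scanned range satisfies the equation.

No integer solutions with |y| ≤ 35.


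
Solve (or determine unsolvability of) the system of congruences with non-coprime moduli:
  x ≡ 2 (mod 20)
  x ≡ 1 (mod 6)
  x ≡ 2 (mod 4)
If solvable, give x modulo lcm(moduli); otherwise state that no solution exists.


Moduli 20, 6, 4 are not pairwise coprime, so CRT works modulo lcm(m_i) when all pairwise compatibility conditions hold.
Pairwise compatibility: gcd(m_i, m_j) must divide a_i - a_j for every pair.
Merge one congruence at a time:
  Start: x ≡ 2 (mod 20).
  Combine with x ≡ 1 (mod 6): gcd(20, 6) = 2, and 1 - 2 = -1 is NOT divisible by 2.
    ⇒ system is inconsistent (no integer solution).

No solution (the system is inconsistent).


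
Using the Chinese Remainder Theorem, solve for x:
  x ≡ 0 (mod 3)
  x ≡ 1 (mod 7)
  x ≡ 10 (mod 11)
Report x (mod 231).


Moduli 3, 7, 11 are pairwise coprime; by CRT there is a unique solution modulo M = 3 · 7 · 11 = 231.
Solve pairwise, accumulating the modulus:
  Start with x ≡ 0 (mod 3).
  Combine with x ≡ 1 (mod 7): since gcd(3, 7) = 1, we get a unique residue mod 21.
    Write x = 0 + 3·t and substitute into x ≡ 1 (mod 7): 3·t ≡ 1 − 0 = 1 (mod 7).
    The inverse of 3 mod 7 is 5 (since 3·5 = 15 = 2·7 + 1), so t ≡ 5·1 = 5 ≡ 5 (mod 7).
    Then x = 0 + 3·5 = 15, valid modulo lcm(3, 7) = 21: x ≡ 15 (mod 21).
  Combine with x ≡ 10 (mod 11): since gcd(21, 11) = 1, we get a unique residue mod 231.
    Write x = 15 + 21·t and substitute into x ≡ 10 (mod 11): 21·t ≡ 10 − 15 = -5 (mod 11).
    Reduce coefficients mod 11: 10·t ≡ 6 (mod 11).
    The inverse of 10 mod 11 is 10 (since 10·10 = 100 = 9·11 + 1), so t ≡ 10·6 = 60 ≡ 5 (mod 11).
    Then x = 15 + 21·5 = 120, valid modulo lcm(21, 11) = 231: x ≡ 120 (mod 231).
Verify: 120 mod 3 = 0 ✓, 120 mod 7 = 1 ✓, 120 mod 11 = 10 ✓.

x ≡ 120 (mod 231).


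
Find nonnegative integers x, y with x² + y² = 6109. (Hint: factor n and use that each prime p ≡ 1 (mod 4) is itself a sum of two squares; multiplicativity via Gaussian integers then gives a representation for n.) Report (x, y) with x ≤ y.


Step 1: Factor n = 6109 = 41 · 149.
Step 2: Check the mod-4 condition on each prime factor: 41 ≡ 1 (mod 4), exponent 1; 149 ≡ 1 (mod 4), exponent 1.
All primes ≡ 3 (mod 4) appear to even exponent (or don't appear), so by the two-squares theorem n IS expressible as a sum of two squares.
Step 3: Build a representation. Here n = 41 · 149 is a product of primes ≡ 1 (mod 4). Each prime p ≡ 1 (mod 4) is itself a sum of two squares; find a² by testing p − a² for a perfect square:
  41: 41 − 1² = 40, 41 − 2² = 37, 41 − 3² = 32, 41 − 4² = 25 = 5² ⇒ 41 = 4² + 5².
  149: 149 − 1² = 148, 149 − 2² = 145, 149 − 3² = 140, 149 − 4² = 133, 149 − 5² = 124, 149 − 6² = 113, 149 − 7² = 100 = 10² ⇒ 149 = 7² + 10².
  Combine using the Brahmagupta–Fibonacci identity (a² + b²)(c² + d²) = (ac − bd)² + (ad + bc)² = (ac + bd)² + (ad − bc)²:
  41 · 149 = 6109: from (4² + 5²)(7² + 10²), take (4·7 − 5·10, 4·10 + 5·7) = (28 − 50, 40 + 35) = (-22, 75); dropping signs (only squares matter) gives (22, 75); check 22² + 75² = 484 + 5625 = 6109 ✓.
Step 4: Order so x ≤ y and verify: 22² + 75² = 484 + 5625 = 6109 = n. ✓

n = 6109 = 22² + 75² (one valid representation with x ≤ y).


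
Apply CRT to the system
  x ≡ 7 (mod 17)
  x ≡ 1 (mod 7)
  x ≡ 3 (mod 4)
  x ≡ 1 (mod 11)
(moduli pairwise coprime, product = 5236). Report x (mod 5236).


Product of moduli M = 17 · 7 · 4 · 11 = 5236.
Merge one congruence at a time:
  Start: x ≡ 7 (mod 17).
  Combine with x ≡ 1 (mod 7); new modulus lcm = 119.
    Write x = 7 + 17·t and substitute into x ≡ 1 (mod 7): 17·t ≡ 1 − 7 = -6 (mod 7).
    Reduce coefficients mod 7: 3·t ≡ 1 (mod 7).
    The inverse of 3 mod 7 is 5 (since 3·5 = 15 = 2·7 + 1), so t ≡ 5·1 = 5 ≡ 5 (mod 7).
    Then x = 7 + 17·5 = 92, valid modulo lcm(17, 7) = 119: x ≡ 92 (mod 119).
  Combine with x ≡ 3 (mod 4); new modulus lcm = 476.
    Write x = 92 + 119·t and substitute into x ≡ 3 (mod 4): 119·t ≡ 3 − 92 = -89 (mod 4).
    Reduce coefficients mod 4: 3·t ≡ 3 (mod 4).
    The inverse of 3 mod 4 is 3 (since 3·3 = 9 = 2·4 + 1), so t ≡ 3·3 = 9 ≡ 1 (mod 4).
    Then x = 92 + 119·1 = 211, valid modulo lcm(119, 4) = 476: x ≡ 211 (mod 476).
  Combine with x ≡ 1 (mod 11); new modulus lcm = 5236.
    Write x = 211 + 476·t and substitute into x ≡ 1 (mod 11): 476·t ≡ 1 − 211 = -210 (mod 11).
    Reduce coefficients mod 11: 3·t ≡ 10 (mod 11).
    The inverse of 3 mod 11 is 4 (since 3·4 = 12 = 1·11 + 1), so t ≡ 4·10 = 40 ≡ 7 (mod 11).
    Then x = 211 + 476·7 = 3543, valid modulo lcm(476, 11) = 5236: x ≡ 3543 (mod 5236).
Verify against each original: 3543 mod 17 = 7, 3543 mod 7 = 1, 3543 mod 4 = 3, 3543 mod 11 = 1.

x ≡ 3543 (mod 5236).


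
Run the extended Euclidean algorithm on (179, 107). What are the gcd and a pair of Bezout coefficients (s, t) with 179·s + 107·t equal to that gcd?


Euclidean algorithm on (179, 107) — divide until remainder is 0:
  179 = 1 · 107 + 72
  107 = 1 · 72 + 35
  72 = 2 · 35 + 2
  35 = 17 · 2 + 1
  2 = 2 · 1 + 0
gcd(179, 107) = 1.
Track Bezout coefficients alongside the remainders: start with r₀ = 179 = a·1 + b·0 (s = 1, t = 0) and r₁ = 107 = a·0 + b·1 (s = 0, t = 1); each new remainder r_{k+1} = r_{k-1} − q_k·r_k inherits s_{k+1} = s_{k-1} − q_k·s_k, t_{k+1} = t_{k-1} − q_k·t_k, so r_k = a·s_k + b·t_k at every step:
  q = 1: r = 72, s = 1 − 1·0 = 1, t = 0 − 1·1 = -1  (check: 179·1 + 107·(-1) = 72)
  q = 1: r = 35, s = 0 − 1·1 = -1, t = 1 − 1·(-1) = 2  (check: 179·(-1) + 107·2 = 35)
  q = 2: r = 2, s = 1 − 2·(-1) = 3, t = -1 − 2·2 = -5  (check: 179·3 + 107·(-5) = 2)
  q = 17: r = 1, s = -1 − 17·3 = -52, t = 2 − 17·(-5) = 87  (check: 179·(-52) + 107·87 = 1)
The row with r = 1 (the gcd) gives the Bezout coefficients s = -52, t = 87.
Result: 179 · (-52) + 107 · (87) = 1.

gcd(179, 107) = 1; s = -52, t = 87 (check: 179·(-52) + 107·87 = 1).


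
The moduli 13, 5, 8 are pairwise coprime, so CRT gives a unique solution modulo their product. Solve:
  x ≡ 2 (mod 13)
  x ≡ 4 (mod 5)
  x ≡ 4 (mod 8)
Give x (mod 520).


Moduli 13, 5, 8 are pairwise coprime; by CRT there is a unique solution modulo M = 13 · 5 · 8 = 520.
Solve pairwise, accumulating the modulus:
  Start with x ≡ 2 (mod 13).
  Combine with x ≡ 4 (mod 5): since gcd(13, 5) = 1, we get a unique residue mod 65.
    Write x = 2 + 13·t and substitute into x ≡ 4 (mod 5): 13·t ≡ 4 − 2 = 2 (mod 5).
    Reduce coefficients mod 5: 3·t ≡ 2 (mod 5).
    The inverse of 3 mod 5 is 2 (since 3·2 = 6 = 1·5 + 1), so t ≡ 2·2 = 4 ≡ 4 (mod 5).
    Then x = 2 + 13·4 = 54, valid modulo lcm(13, 5) = 65: x ≡ 54 (mod 65).
  Combine with x ≡ 4 (mod 8): since gcd(65, 8) = 1, we get a unique residue mod 520.
    Write x = 54 + 65·t and substitute into x ≡ 4 (mod 8): 65·t ≡ 4 − 54 = -50 (mod 8).
    Reduce coefficients mod 8: 1·t ≡ 6 (mod 8).
    So t ≡ 6 (mod 8).
    Then x = 54 + 65·6 = 444, valid modulo lcm(65, 8) = 520: x ≡ 444 (mod 520).
Verify: 444 mod 13 = 2 ✓, 444 mod 5 = 4 ✓, 444 mod 8 = 4 ✓.

x ≡ 444 (mod 520).


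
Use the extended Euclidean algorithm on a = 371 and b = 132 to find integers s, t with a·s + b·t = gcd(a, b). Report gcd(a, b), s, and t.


Euclidean algorithm on (371, 132) — divide until remainder is 0:
  371 = 2 · 132 + 107
  132 = 1 · 107 + 25
  107 = 4 · 25 + 7
  25 = 3 · 7 + 4
  7 = 1 · 4 + 3
  4 = 1 · 3 + 1
  3 = 3 · 1 + 0
gcd(371, 132) = 1.
Track Bezout coefficients alongside the remainders: start with r₀ = 371 = a·1 + b·0 (s = 1, t = 0) and r₁ = 132 = a·0 + b·1 (s = 0, t = 1); each new remainder r_{k+1} = r_{k-1} − q_k·r_k inherits s_{k+1} = s_{k-1} − q_k·s_k, t_{k+1} = t_{k-1} − q_k·t_k, so r_k = a·s_k + b·t_k at every step:
  q = 2: r = 107, s = 1 − 2·0 = 1, t = 0 − 2·1 = -2  (check: 371·1 + 132·(-2) = 107)
  q = 1: r = 25, s = 0 − 1·1 = -1, t = 1 − 1·(-2) = 3  (check: 371·(-1) + 132·3 = 25)
  q = 4: r = 7, s = 1 − 4·(-1) = 5, t = -2 − 4·3 = -14  (check: 371·5 + 132·(-14) = 7)
  q = 3: r = 4, s = -1 − 3·5 = -16, t = 3 − 3·(-14) = 45  (check: 371·(-16) + 132·45 = 4)
  q = 1: r = 3, s = 5 − 1·(-16) = 21, t = -14 − 1·45 = -59  (check: 371·21 + 132·(-59) = 3)
  q = 1: r = 1, s = -16 − 1·21 = -37, t = 45 − 1·(-59) = 104  (check: 371·(-37) + 132·104 = 1)
The row with r = 1 (the gcd) gives the Bezout coefficients s = -37, t = 104.
Result: 371 · (-37) + 132 · (104) = 1.

gcd(371, 132) = 1; s = -37, t = 104 (check: 371·(-37) + 132·104 = 1).


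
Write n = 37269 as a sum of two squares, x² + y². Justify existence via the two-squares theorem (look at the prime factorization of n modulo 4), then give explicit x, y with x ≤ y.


Step 1: Factor n = 37269 = 3^2 · 41 · 101.
Step 2: Check the mod-4 condition on each prime factor: 3 ≡ 3 (mod 4), exponent 2 (must be even); 41 ≡ 1 (mod 4), exponent 1; 101 ≡ 1 (mod 4), exponent 1.
All primes ≡ 3 (mod 4) appear to even exponent (or don't appear), so by the two-squares theorem n IS expressible as a sum of two squares.
Step 3: Build a representation. Group n = k² · m with k = 3 and m = 41 · 101 = 4141 (a product of primes ≡ 1 (mod 4)); a representation of m scales to one of n via (k·x)² + (k·y)² = k²(x² + y²). Each prime p ≡ 1 (mod 4) is itself a sum of two squares; find a² by testing p − a² for a perfect square:
  41: 41 − 1² = 40, 41 − 2² = 37, 41 − 3² = 32, 41 − 4² = 25 = 5² ⇒ 41 = 4² + 5².
  101: 101 − 1² = 100 = 10² ⇒ 101 = 1² + 10².
  Combine using the Brahmagupta–Fibonacci identity (a² + b²)(c² + d²) = (ac − bd)² + (ad + bc)² = (ac + bd)² + (ad − bc)²:
  41 · 101 = 4141: from (4² + 5²)(1² + 10²), take (4·1 − 5·10, 4·10 + 5·1) = (4 − 50, 40 + 5) = (-46, 45); dropping signs (only squares matter) gives (46, 45); check 46² + 45² = 2116 + 2025 = 4141 ✓.
  Scale by k = 3: (3·46, 3·45) = (138, 135).
Step 4: Order so x ≤ y and verify: 135² + 138² = 18225 + 19044 = 37269 = n. ✓

n = 37269 = 135² + 138² (one valid representation with x ≤ y).


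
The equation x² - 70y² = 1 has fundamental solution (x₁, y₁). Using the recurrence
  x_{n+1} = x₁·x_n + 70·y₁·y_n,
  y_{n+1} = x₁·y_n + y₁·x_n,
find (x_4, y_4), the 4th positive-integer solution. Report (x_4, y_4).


Step 1: Find the fundamental solution (x₁, y₁) of x² - 70y² = 1.
  Expand √70 as a continued fraction. a₀ = ⌊√70⌋ = 8; iterate m_{k+1} = d_k·a_k − m_k, d_{k+1} = (70 − m_{k+1}²)/d_k, a_{k+1} = ⌊(a₀ + m_{k+1})/d_{k+1}⌋ (starting m₀ = 0, d₀ = 1), with convergents p_k = a_k·p_{k-1} + p_{k-2}, q_k = a_k·q_{k-1} + q_{k-2} (p₋₁ = 1, q₋₁ = 0):
  k = 0: a₀ = 8; p₀/q₀ = 8/1; p₀² − 70·q₀² = 64 − 70 = -6.
  k = 1: m = 8, d = 6, a = ⌊(8 + 8)/6⌋ = 2; p/q = (2·8 + 1)/(2·1 + 0) = 17/2; p² − 70·q² = 289 − 280 = 9.
  k = 2: m = 4, d = 9, a = ⌊(8 + 4)/9⌋ = 1; p/q = (1·17 + 8)/(1·2 + 1) = 25/3; p² − 70·q² = 625 − 630 = -5.
  k = 3: m = 5, d = 5, a = ⌊(8 + 5)/5⌋ = 2; p/q = (2·25 + 17)/(2·3 + 2) = 67/8; p² − 70·q² = 4489 − 4480 = 9.
  k = 4: m = 5, d = 9, a = ⌊(8 + 5)/9⌋ = 1; p/q = (1·67 + 25)/(1·8 + 3) = 92/11; p² − 70·q² = 8464 − 8470 = -6.
  k = 5: m = 4, d = 6, a = ⌊(8 + 4)/6⌋ = 2; p/q = (2·92 + 67)/(2·11 + 8) = 251/30; p² − 70·q² = 63001 − 63000 = 1.
  The first convergent with p² − 70·q² = 1 gives the fundamental solution (x₁, y₁) = (251, 30).
Step 2: Apply the recurrence (x_{n+1}, y_{n+1}) = (x₁x_n + 70y₁y_n, x₁y_n + y₁x_n) repeatedly.
  From (x_1, y_1) = (251, 30): x_2 = 251·251 + 70·30·30 = 126001; y_2 = 251·30 + 30·251 = 15060.
  From (x_2, y_2) = (126001, 15060): x_3 = 251·126001 + 70·30·15060 = 63252251; y_3 = 251·15060 + 30·126001 = 7560090.
  From (x_3, y_3) = (63252251, 7560090): x_4 = 251·63252251 + 70·30·7560090 = 31752504001; y_4 = 251·7560090 + 30·63252251 = 3795150120.
Step 3: Verify x_4² - 70·y_4² = 1008221510333521008001 - 1008221510333521008000 = 1 (should be 1). ✓

(x_1, y_1) = (251, 30); (x_4, y_4) = (31752504001, 3795150120).


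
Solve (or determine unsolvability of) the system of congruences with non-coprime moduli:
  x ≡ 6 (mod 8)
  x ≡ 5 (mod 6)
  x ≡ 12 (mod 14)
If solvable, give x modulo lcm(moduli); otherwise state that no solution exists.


Moduli 8, 6, 14 are not pairwise coprime, so CRT works modulo lcm(m_i) when all pairwise compatibility conditions hold.
Pairwise compatibility: gcd(m_i, m_j) must divide a_i - a_j for every pair.
Merge one congruence at a time:
  Start: x ≡ 6 (mod 8).
  Combine with x ≡ 5 (mod 6): gcd(8, 6) = 2, and 5 - 6 = -1 is NOT divisible by 2.
    ⇒ system is inconsistent (no integer solution).

No solution (the system is inconsistent).


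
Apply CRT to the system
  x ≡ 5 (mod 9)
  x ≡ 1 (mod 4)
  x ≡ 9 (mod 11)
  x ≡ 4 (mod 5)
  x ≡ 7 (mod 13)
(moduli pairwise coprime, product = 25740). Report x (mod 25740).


Product of moduli M = 9 · 4 · 11 · 5 · 13 = 25740.
Merge one congruence at a time:
  Start: x ≡ 5 (mod 9).
  Combine with x ≡ 1 (mod 4); new modulus lcm = 36.
    Write x = 5 + 9·t and substitute into x ≡ 1 (mod 4): 9·t ≡ 1 − 5 = -4 (mod 4).
    Reduce coefficients mod 4: 1·t ≡ 0 (mod 4).
    So t ≡ 0 (mod 4).
    Then x = 5 + 9·0 = 5, valid modulo lcm(9, 4) = 36: x ≡ 5 (mod 36).
  Combine with x ≡ 9 (mod 11); new modulus lcm = 396.
    Write x = 5 + 36·t and substitute into x ≡ 9 (mod 11): 36·t ≡ 9 − 5 = 4 (mod 11).
    Reduce coefficients mod 11: 3·t ≡ 4 (mod 11).
    The inverse of 3 mod 11 is 4 (since 3·4 = 12 = 1·11 + 1), so t ≡ 4·4 = 16 ≡ 5 (mod 11).
    Then x = 5 + 36·5 = 185, valid modulo lcm(36, 11) = 396: x ≡ 185 (mod 396).
  Combine with x ≡ 4 (mod 5); new modulus lcm = 1980.
    Write x = 185 + 396·t and substitute into x ≡ 4 (mod 5): 396·t ≡ 4 − 185 = -181 (mod 5).
    Reduce coefficients mod 5: 1·t ≡ 4 (mod 5).
    So t ≡ 4 (mod 5).
    Then x = 185 + 396·4 = 1769, valid modulo lcm(396, 5) = 1980: x ≡ 1769 (mod 1980).
  Combine with x ≡ 7 (mod 13); new modulus lcm = 25740.
    Write x = 1769 + 1980·t and substitute into x ≡ 7 (mod 13): 1980·t ≡ 7 − 1769 = -1762 (mod 13).
    Reduce coefficients mod 13: 4·t ≡ 6 (mod 13).
    The inverse of 4 mod 13 is 10 (since 4·10 = 40 = 3·13 + 1), so t ≡ 10·6 = 60 ≡ 8 (mod 13).
    Then x = 1769 + 1980·8 = 17609, valid modulo lcm(1980, 13) = 25740: x ≡ 17609 (mod 25740).
Verify against each original: 17609 mod 9 = 5, 17609 mod 4 = 1, 17609 mod 11 = 9, 17609 mod 5 = 4, 17609 mod 13 = 7.

x ≡ 17609 (mod 25740).


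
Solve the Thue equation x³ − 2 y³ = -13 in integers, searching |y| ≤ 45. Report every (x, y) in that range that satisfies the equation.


The equation is x³ - 2y³ = -13. For fixed y, x³ = 2·y³ − 13, so a solution requires the RHS to be a perfect cube.
Strategy: iterate y from -45 to 45, compute RHS = 2·y³ − 13, and check whether it is a (positive or negative) perfect cube.
Check small values of y:
  y = 0: RHS = -13 is not a perfect cube.
  y = 1: RHS = -11 is not a perfect cube.
  y = -1: RHS = -15 is not a perfect cube.
  y = 2: RHS = 3 is not a perfect cube.
  y = -2: RHS = -29 is not a perfect cube.
  y = 3: RHS = 41 is not a perfect cube.
  y = -3: RHS = -67 is not a perfect cube.
Continuing the search up to |y| = 45 finds no solutions either.
No (x, y) in the scanned range satisfies the equation.

No integer solutions with |y| ≤ 45.


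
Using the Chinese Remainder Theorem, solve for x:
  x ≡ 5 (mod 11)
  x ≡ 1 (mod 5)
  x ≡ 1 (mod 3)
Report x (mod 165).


Moduli 11, 5, 3 are pairwise coprime; by CRT there is a unique solution modulo M = 11 · 5 · 3 = 165.
Solve pairwise, accumulating the modulus:
  Start with x ≡ 5 (mod 11).
  Combine with x ≡ 1 (mod 5): since gcd(11, 5) = 1, we get a unique residue mod 55.
    Write x = 5 + 11·t and substitute into x ≡ 1 (mod 5): 11·t ≡ 1 − 5 = -4 (mod 5).
    Reduce coefficients mod 5: 1·t ≡ 1 (mod 5).
    So t ≡ 1 (mod 5).
    Then x = 5 + 11·1 = 16, valid modulo lcm(11, 5) = 55: x ≡ 16 (mod 55).
  Combine with x ≡ 1 (mod 3): since gcd(55, 3) = 1, we get a unique residue mod 165.
    Write x = 16 + 55·t and substitute into x ≡ 1 (mod 3): 55·t ≡ 1 − 16 = -15 (mod 3).
    Reduce coefficients mod 3: 1·t ≡ 0 (mod 3).
    So t ≡ 0 (mod 3).
    Then x = 16 + 55·0 = 16, valid modulo lcm(55, 3) = 165: x ≡ 16 (mod 165).
Verify: 16 mod 11 = 5 ✓, 16 mod 5 = 1 ✓, 16 mod 3 = 1 ✓.

x ≡ 16 (mod 165).


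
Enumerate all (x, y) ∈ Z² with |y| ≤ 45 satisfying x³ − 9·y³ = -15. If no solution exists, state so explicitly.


The equation is x³ - 9y³ = -15. For fixed y, x³ = 9·y³ − 15, so a solution requires the RHS to be a perfect cube.
Strategy: iterate y from -45 to 45, compute RHS = 9·y³ − 15, and check whether it is a (positive or negative) perfect cube.
Check small values of y:
  y = 0: RHS = -15 is not a perfect cube.
  y = 1: RHS = -6 is not a perfect cube.
  y = -1: RHS = -24 is not a perfect cube.
  y = 2: RHS = 57 is not a perfect cube.
  y = -2: RHS = -87 is not a perfect cube.
  y = 3: RHS = 228 is not a perfect cube.
  y = -3: RHS = -258 is not a perfect cube.
Continuing the search up to |y| = 45 finds no solutions either.
No (x, y) in the scanned range satisfies the equation.

No integer solutions with |y| ≤ 45.


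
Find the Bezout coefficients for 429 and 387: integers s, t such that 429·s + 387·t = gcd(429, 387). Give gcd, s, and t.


Euclidean algorithm on (429, 387) — divide until remainder is 0:
  429 = 1 · 387 + 42
  387 = 9 · 42 + 9
  42 = 4 · 9 + 6
  9 = 1 · 6 + 3
  6 = 2 · 3 + 0
gcd(429, 387) = 3.
Track Bezout coefficients alongside the remainders: start with r₀ = 429 = a·1 + b·0 (s = 1, t = 0) and r₁ = 387 = a·0 + b·1 (s = 0, t = 1); each new remainder r_{k+1} = r_{k-1} − q_k·r_k inherits s_{k+1} = s_{k-1} − q_k·s_k, t_{k+1} = t_{k-1} − q_k·t_k, so r_k = a·s_k + b·t_k at every step:
  q = 1: r = 42, s = 1 − 1·0 = 1, t = 0 − 1·1 = -1  (check: 429·1 + 387·(-1) = 42)
  q = 9: r = 9, s = 0 − 9·1 = -9, t = 1 − 9·(-1) = 10  (check: 429·(-9) + 387·10 = 9)
  q = 4: r = 6, s = 1 − 4·(-9) = 37, t = -1 − 4·10 = -41  (check: 429·37 + 387·(-41) = 6)
  q = 1: r = 3, s = -9 − 1·37 = -46, t = 10 − 1·(-41) = 51  (check: 429·(-46) + 387·51 = 3)
The row with r = 3 (the gcd) gives the Bezout coefficients s = -46, t = 51.
Result: 429 · (-46) + 387 · (51) = 3.

gcd(429, 387) = 3; s = -46, t = 51 (check: 429·(-46) + 387·51 = 3).


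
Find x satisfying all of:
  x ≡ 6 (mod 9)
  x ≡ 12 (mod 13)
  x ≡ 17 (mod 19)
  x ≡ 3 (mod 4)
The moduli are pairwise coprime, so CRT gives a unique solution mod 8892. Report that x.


Product of moduli M = 9 · 13 · 19 · 4 = 8892.
Merge one congruence at a time:
  Start: x ≡ 6 (mod 9).
  Combine with x ≡ 12 (mod 13); new modulus lcm = 117.
    Write x = 6 + 9·t and substitute into x ≡ 12 (mod 13): 9·t ≡ 12 − 6 = 6 (mod 13).
    The inverse of 9 mod 13 is 3 (since 9·3 = 27 = 2·13 + 1), so t ≡ 3·6 = 18 ≡ 5 (mod 13).
    Then x = 6 + 9·5 = 51, valid modulo lcm(9, 13) = 117: x ≡ 51 (mod 117).
  Combine with x ≡ 17 (mod 19); new modulus lcm = 2223.
    Write x = 51 + 117·t and substitute into x ≡ 17 (mod 19): 117·t ≡ 17 − 51 = -34 (mod 19).
    Reduce coefficients mod 19: 3·t ≡ 4 (mod 19).
    The inverse of 3 mod 19 is 13 (since 3·13 = 39 = 2·19 + 1), so t ≡ 13·4 = 52 ≡ 14 (mod 19).
    Then x = 51 + 117·14 = 1689, valid modulo lcm(117, 19) = 2223: x ≡ 1689 (mod 2223).
  Combine with x ≡ 3 (mod 4); new modulus lcm = 8892.
    Write x = 1689 + 2223·t and substitute into x ≡ 3 (mod 4): 2223·t ≡ 3 − 1689 = -1686 (mod 4).
    Reduce coefficients mod 4: 3·t ≡ 2 (mod 4).
    The inverse of 3 mod 4 is 3 (since 3·3 = 9 = 2·4 + 1), so t ≡ 3·2 = 6 ≡ 2 (mod 4).
    Then x = 1689 + 2223·2 = 6135, valid modulo lcm(2223, 4) = 8892: x ≡ 6135 (mod 8892).
Verify against each original: 6135 mod 9 = 6, 6135 mod 13 = 12, 6135 mod 19 = 17, 6135 mod 4 = 3.

x ≡ 6135 (mod 8892).


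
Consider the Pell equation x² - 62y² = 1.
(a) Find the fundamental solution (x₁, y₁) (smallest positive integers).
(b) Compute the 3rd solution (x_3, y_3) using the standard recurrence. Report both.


Step 1: Find the fundamental solution (x₁, y₁) of x² - 62y² = 1.
  Expand √62 as a continued fraction. a₀ = ⌊√62⌋ = 7; iterate m_{k+1} = d_k·a_k − m_k, d_{k+1} = (62 − m_{k+1}²)/d_k, a_{k+1} = ⌊(a₀ + m_{k+1})/d_{k+1}⌋ (starting m₀ = 0, d₀ = 1), with convergents p_k = a_k·p_{k-1} + p_{k-2}, q_k = a_k·q_{k-1} + q_{k-2} (p₋₁ = 1, q₋₁ = 0):
  k = 0: a₀ = 7; p₀/q₀ = 7/1; p₀² − 62·q₀² = 49 − 62 = -13.
  k = 1: m = 7, d = 13, a = ⌊(7 + 7)/13⌋ = 1; p/q = (1·7 + 1)/(1·1 + 0) = 8/1; p² − 62·q² = 64 − 62 = 2.
  k = 2: m = 6, d = 2, a = ⌊(7 + 6)/2⌋ = 6; p/q = (6·8 + 7)/(6·1 + 1) = 55/7; p² − 62·q² = 3025 − 3038 = -13.
  k = 3: m = 6, d = 13, a = ⌊(7 + 6)/13⌋ = 1; p/q = (1·55 + 8)/(1·7 + 1) = 63/8; p² − 62·q² = 3969 − 3968 = 1.
  The first convergent with p² − 62·q² = 1 gives the fundamental solution (x₁, y₁) = (63, 8).
Step 2: Apply the recurrence (x_{n+1}, y_{n+1}) = (x₁x_n + 62y₁y_n, x₁y_n + y₁x_n) repeatedly.
  From (x_1, y_1) = (63, 8): x_2 = 63·63 + 62·8·8 = 7937; y_2 = 63·8 + 8·63 = 1008.
  From (x_2, y_2) = (7937, 1008): x_3 = 63·7937 + 62·8·1008 = 999999; y_3 = 63·1008 + 8·7937 = 127000.
Step 3: Verify x_3² - 62·y_3² = 999998000001 - 999998000000 = 1 (should be 1). ✓

(x_1, y_1) = (63, 8); (x_3, y_3) = (999999, 127000).


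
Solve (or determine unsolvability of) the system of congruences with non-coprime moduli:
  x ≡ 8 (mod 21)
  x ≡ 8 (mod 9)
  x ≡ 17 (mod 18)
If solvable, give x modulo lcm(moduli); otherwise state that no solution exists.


Moduli 21, 9, 18 are not pairwise coprime, so CRT works modulo lcm(m_i) when all pairwise compatibility conditions hold.
Pairwise compatibility: gcd(m_i, m_j) must divide a_i - a_j for every pair.
Merge one congruence at a time:
  Start: x ≡ 8 (mod 21).
  Combine with x ≡ 8 (mod 9): gcd(21, 9) = 3; 8 - 8 = 0, which IS divisible by 3, so compatible.
    Write x = 8 + 21·t and substitute into x ≡ 8 (mod 9): 21·t ≡ 8 − 8 = 0 (mod 9).
    Divide the congruence (and modulus) by g = 3: 7·t ≡ 0 (mod 3).
    Reduce coefficients mod 3: 1·t ≡ 0 (mod 3).
    So t ≡ 0 (mod 3).
    Then x = 8 + 21·0 = 8, valid modulo lcm(21, 9) = 63: x ≡ 8 (mod 63).
  Combine with x ≡ 17 (mod 18): gcd(63, 18) = 9; 17 - 8 = 9, which IS divisible by 9, so compatible.
    Write x = 8 + 63·t and substitute into x ≡ 17 (mod 18): 63·t ≡ 17 − 8 = 9 (mod 18).
    Divide the congruence (and modulus) by g = 9: 7·t ≡ 1 (mod 2).
    Reduce coefficients mod 2: 1·t ≡ 1 (mod 2).
    So t ≡ 1 (mod 2).
    Then x = 8 + 63·1 = 71, valid modulo lcm(63, 18) = 126: x ≡ 71 (mod 126).
Verify: 71 mod 21 = 8, 71 mod 9 = 8, 71 mod 18 = 17.

x ≡ 71 (mod 126).


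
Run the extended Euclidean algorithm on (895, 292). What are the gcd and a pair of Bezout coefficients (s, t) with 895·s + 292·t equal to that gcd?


Euclidean algorithm on (895, 292) — divide until remainder is 0:
  895 = 3 · 292 + 19
  292 = 15 · 19 + 7
  19 = 2 · 7 + 5
  7 = 1 · 5 + 2
  5 = 2 · 2 + 1
  2 = 2 · 1 + 0
gcd(895, 292) = 1.
Track Bezout coefficients alongside the remainders: start with r₀ = 895 = a·1 + b·0 (s = 1, t = 0) and r₁ = 292 = a·0 + b·1 (s = 0, t = 1); each new remainder r_{k+1} = r_{k-1} − q_k·r_k inherits s_{k+1} = s_{k-1} − q_k·s_k, t_{k+1} = t_{k-1} − q_k·t_k, so r_k = a·s_k + b·t_k at every step:
  q = 3: r = 19, s = 1 − 3·0 = 1, t = 0 − 3·1 = -3  (check: 895·1 + 292·(-3) = 19)
  q = 15: r = 7, s = 0 − 15·1 = -15, t = 1 − 15·(-3) = 46  (check: 895·(-15) + 292·46 = 7)
  q = 2: r = 5, s = 1 − 2·(-15) = 31, t = -3 − 2·46 = -95  (check: 895·31 + 292·(-95) = 5)
  q = 1: r = 2, s = -15 − 1·31 = -46, t = 46 − 1·(-95) = 141  (check: 895·(-46) + 292·141 = 2)
  q = 2: r = 1, s = 31 − 2·(-46) = 123, t = -95 − 2·141 = -377  (check: 895·123 + 292·(-377) = 1)
The row with r = 1 (the gcd) gives the Bezout coefficients s = 123, t = -377.
Result: 895 · (123) + 292 · (-377) = 1.

gcd(895, 292) = 1; s = 123, t = -377 (check: 895·123 + 292·(-377) = 1).


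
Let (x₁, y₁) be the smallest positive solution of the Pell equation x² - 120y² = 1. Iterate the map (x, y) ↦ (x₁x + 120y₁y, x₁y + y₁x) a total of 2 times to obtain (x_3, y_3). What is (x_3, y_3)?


Step 1: Find the fundamental solution (x₁, y₁) of x² - 120y² = 1.
  Expand √120 as a continued fraction. a₀ = ⌊√120⌋ = 10; iterate m_{k+1} = d_k·a_k − m_k, d_{k+1} = (120 − m_{k+1}²)/d_k, a_{k+1} = ⌊(a₀ + m_{k+1})/d_{k+1}⌋ (starting m₀ = 0, d₀ = 1), with convergents p_k = a_k·p_{k-1} + p_{k-2}, q_k = a_k·q_{k-1} + q_{k-2} (p₋₁ = 1, q₋₁ = 0):
  k = 0: a₀ = 10; p₀/q₀ = 10/1; p₀² − 120·q₀² = 100 − 120 = -20.
  k = 1: m = 10, d = 20, a = ⌊(10 + 10)/20⌋ = 1; p/q = (1·10 + 1)/(1·1 + 0) = 11/1; p² − 120·q² = 121 − 120 = 1.
  The first convergent with p² − 120·q² = 1 gives the fundamental solution (x₁, y₁) = (11, 1).
Step 2: Apply the recurrence (x_{n+1}, y_{n+1}) = (x₁x_n + 120y₁y_n, x₁y_n + y₁x_n) repeatedly.
  From (x_1, y_1) = (11, 1): x_2 = 11·11 + 120·1·1 = 241; y_2 = 11·1 + 1·11 = 22.
  From (x_2, y_2) = (241, 22): x_3 = 11·241 + 120·1·22 = 5291; y_3 = 11·22 + 1·241 = 483.
Step 3: Verify x_3² - 120·y_3² = 27994681 - 27994680 = 1 (should be 1). ✓

(x_1, y_1) = (11, 1); (x_3, y_3) = (5291, 483).


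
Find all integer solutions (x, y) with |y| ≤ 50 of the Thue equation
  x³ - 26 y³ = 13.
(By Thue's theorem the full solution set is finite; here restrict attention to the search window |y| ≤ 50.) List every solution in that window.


The equation is x³ - 26y³ = 13. For fixed y, x³ = 26·y³ + 13, so a solution requires the RHS to be a perfect cube.
Strategy: iterate y from -50 to 50, compute RHS = 26·y³ + 13, and check whether it is a (positive or negative) perfect cube.
Check small values of y:
  y = 0: RHS = 13 is not a perfect cube.
  y = 1: RHS = 39 is not a perfect cube.
  y = -1: RHS = -13 is not a perfect cube.
  y = 2: RHS = 221 is not a perfect cube.
  y = -2: RHS = -195 is not a perfect cube.
  y = 3: RHS = 715 is not a perfect cube.
  y = -3: RHS = -689 is not a perfect cube.
Continuing the search up to |y| = 50 finds no solutions either.
No (x, y) in the scanned range satisfies the equation.

No integer solutions with |y| ≤ 50.


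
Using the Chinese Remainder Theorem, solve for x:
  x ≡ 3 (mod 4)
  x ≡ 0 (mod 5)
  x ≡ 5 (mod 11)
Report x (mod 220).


Moduli 4, 5, 11 are pairwise coprime; by CRT there is a unique solution modulo M = 4 · 5 · 11 = 220.
Solve pairwise, accumulating the modulus:
  Start with x ≡ 3 (mod 4).
  Combine with x ≡ 0 (mod 5): since gcd(4, 5) = 1, we get a unique residue mod 20.
    Write x = 3 + 4·t and substitute into x ≡ 0 (mod 5): 4·t ≡ 0 − 3 = -3 (mod 5).
    Reduce coefficients mod 5: 4·t ≡ 2 (mod 5).
    The inverse of 4 mod 5 is 4 (since 4·4 = 16 = 3·5 + 1), so t ≡ 4·2 = 8 ≡ 3 (mod 5).
    Then x = 3 + 4·3 = 15, valid modulo lcm(4, 5) = 20: x ≡ 15 (mod 20).
  Combine with x ≡ 5 (mod 11): since gcd(20, 11) = 1, we get a unique residue mod 220.
    Write x = 15 + 20·t and substitute into x ≡ 5 (mod 11): 20·t ≡ 5 − 15 = -10 (mod 11).
    Reduce coefficients mod 11: 9·t ≡ 1 (mod 11).
    The inverse of 9 mod 11 is 5 (since 9·5 = 45 = 4·11 + 1), so t ≡ 5·1 = 5 ≡ 5 (mod 11).
    Then x = 15 + 20·5 = 115, valid modulo lcm(20, 11) = 220: x ≡ 115 (mod 220).
Verify: 115 mod 4 = 3 ✓, 115 mod 5 = 0 ✓, 115 mod 11 = 5 ✓.

x ≡ 115 (mod 220).


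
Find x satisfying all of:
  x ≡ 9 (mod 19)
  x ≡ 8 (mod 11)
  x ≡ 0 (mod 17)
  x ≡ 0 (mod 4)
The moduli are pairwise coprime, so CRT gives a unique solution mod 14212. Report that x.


Product of moduli M = 19 · 11 · 17 · 4 = 14212.
Merge one congruence at a time:
  Start: x ≡ 9 (mod 19).
  Combine with x ≡ 8 (mod 11); new modulus lcm = 209.
    Write x = 9 + 19·t and substitute into x ≡ 8 (mod 11): 19·t ≡ 8 − 9 = -1 (mod 11).
    Reduce coefficients mod 11: 8·t ≡ 10 (mod 11).
    The inverse of 8 mod 11 is 7 (since 8·7 = 56 = 5·11 + 1), so t ≡ 7·10 = 70 ≡ 4 (mod 11).
    Then x = 9 + 19·4 = 85, valid modulo lcm(19, 11) = 209: x ≡ 85 (mod 209).
  Combine with x ≡ 0 (mod 17); new modulus lcm = 3553.
    Write x = 85 + 209·t and substitute into x ≡ 0 (mod 17): 209·t ≡ 0 − 85 = -85 (mod 17).
    Reduce coefficients mod 17: 5·t ≡ 0 (mod 17).
    The inverse of 5 mod 17 is 7 (since 5·7 = 35 = 2·17 + 1), so t ≡ 7·0 = 0 ≡ 0 (mod 17).
    Then x = 85 + 209·0 = 85, valid modulo lcm(209, 17) = 3553: x ≡ 85 (mod 3553).
  Combine with x ≡ 0 (mod 4); new modulus lcm = 14212.
    Write x = 85 + 3553·t and substitute into x ≡ 0 (mod 4): 3553·t ≡ 0 − 85 = -85 (mod 4).
    Reduce coefficients mod 4: 1·t ≡ 3 (mod 4).
    So t ≡ 3 (mod 4).
    Then x = 85 + 3553·3 = 10744, valid modulo lcm(3553, 4) = 14212: x ≡ 10744 (mod 14212).
Verify against each original: 10744 mod 19 = 9, 10744 mod 11 = 8, 10744 mod 17 = 0, 10744 mod 4 = 0.

x ≡ 10744 (mod 14212).


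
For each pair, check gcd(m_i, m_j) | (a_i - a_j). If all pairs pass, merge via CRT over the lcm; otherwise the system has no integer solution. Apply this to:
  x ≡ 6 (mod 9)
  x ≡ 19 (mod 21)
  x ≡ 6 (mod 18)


Moduli 9, 21, 18 are not pairwise coprime, so CRT works modulo lcm(m_i) when all pairwise compatibility conditions hold.
Pairwise compatibility: gcd(m_i, m_j) must divide a_i - a_j for every pair.
Merge one congruence at a time:
  Start: x ≡ 6 (mod 9).
  Combine with x ≡ 19 (mod 21): gcd(9, 21) = 3, and 19 - 6 = 13 is NOT divisible by 3.
    ⇒ system is inconsistent (no integer solution).

No solution (the system is inconsistent).


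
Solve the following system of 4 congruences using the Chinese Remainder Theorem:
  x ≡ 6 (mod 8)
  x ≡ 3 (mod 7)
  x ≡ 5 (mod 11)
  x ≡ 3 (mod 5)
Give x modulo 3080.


Product of moduli M = 8 · 7 · 11 · 5 = 3080.
Merge one congruence at a time:
  Start: x ≡ 6 (mod 8).
  Combine with x ≡ 3 (mod 7); new modulus lcm = 56.
    Write x = 6 + 8·t and substitute into x ≡ 3 (mod 7): 8·t ≡ 3 − 6 = -3 (mod 7).
    Reduce coefficients mod 7: 1·t ≡ 4 (mod 7).
    So t ≡ 4 (mod 7).
    Then x = 6 + 8·4 = 38, valid modulo lcm(8, 7) = 56: x ≡ 38 (mod 56).
  Combine with x ≡ 5 (mod 11); new modulus lcm = 616.
    Write x = 38 + 56·t and substitute into x ≡ 5 (mod 11): 56·t ≡ 5 − 38 = -33 (mod 11).
    Reduce coefficients mod 11: 1·t ≡ 0 (mod 11).
    So t ≡ 0 (mod 11).
    Then x = 38 + 56·0 = 38, valid modulo lcm(56, 11) = 616: x ≡ 38 (mod 616).
  Combine with x ≡ 3 (mod 5); new modulus lcm = 3080.
    Write x = 38 + 616·t and substitute into x ≡ 3 (mod 5): 616·t ≡ 3 − 38 = -35 (mod 5).
    Reduce coefficients mod 5: 1·t ≡ 0 (mod 5).
    So t ≡ 0 (mod 5).
    Then x = 38 + 616·0 = 38, valid modulo lcm(616, 5) = 3080: x ≡ 38 (mod 3080).
Verify against each original: 38 mod 8 = 6, 38 mod 7 = 3, 38 mod 11 = 5, 38 mod 5 = 3.

x ≡ 38 (mod 3080).


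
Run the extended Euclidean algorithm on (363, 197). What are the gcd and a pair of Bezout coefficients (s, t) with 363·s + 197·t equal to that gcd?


Euclidean algorithm on (363, 197) — divide until remainder is 0:
  363 = 1 · 197 + 166
  197 = 1 · 166 + 31
  166 = 5 · 31 + 11
  31 = 2 · 11 + 9
  11 = 1 · 9 + 2
  9 = 4 · 2 + 1
  2 = 2 · 1 + 0
gcd(363, 197) = 1.
Track Bezout coefficients alongside the remainders: start with r₀ = 363 = a·1 + b·0 (s = 1, t = 0) and r₁ = 197 = a·0 + b·1 (s = 0, t = 1); each new remainder r_{k+1} = r_{k-1} − q_k·r_k inherits s_{k+1} = s_{k-1} − q_k·s_k, t_{k+1} = t_{k-1} − q_k·t_k, so r_k = a·s_k + b·t_k at every step:
  q = 1: r = 166, s = 1 − 1·0 = 1, t = 0 − 1·1 = -1  (check: 363·1 + 197·(-1) = 166)
  q = 1: r = 31, s = 0 − 1·1 = -1, t = 1 − 1·(-1) = 2  (check: 363·(-1) + 197·2 = 31)
  q = 5: r = 11, s = 1 − 5·(-1) = 6, t = -1 − 5·2 = -11  (check: 363·6 + 197·(-11) = 11)
  q = 2: r = 9, s = -1 − 2·6 = -13, t = 2 − 2·(-11) = 24  (check: 363·(-13) + 197·24 = 9)
  q = 1: r = 2, s = 6 − 1·(-13) = 19, t = -11 − 1·24 = -35  (check: 363·19 + 197·(-35) = 2)
  q = 4: r = 1, s = -13 − 4·19 = -89, t = 24 − 4·(-35) = 164  (check: 363·(-89) + 197·164 = 1)
The row with r = 1 (the gcd) gives the Bezout coefficients s = -89, t = 164.
Result: 363 · (-89) + 197 · (164) = 1.

gcd(363, 197) = 1; s = -89, t = 164 (check: 363·(-89) + 197·164 = 1).


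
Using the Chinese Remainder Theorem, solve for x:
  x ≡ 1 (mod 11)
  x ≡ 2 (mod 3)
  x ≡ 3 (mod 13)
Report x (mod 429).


Moduli 11, 3, 13 are pairwise coprime; by CRT there is a unique solution modulo M = 11 · 3 · 13 = 429.
Solve pairwise, accumulating the modulus:
  Start with x ≡ 1 (mod 11).
  Combine with x ≡ 2 (mod 3): since gcd(11, 3) = 1, we get a unique residue mod 33.
    Write x = 1 + 11·t and substitute into x ≡ 2 (mod 3): 11·t ≡ 2 − 1 = 1 (mod 3).
    Reduce coefficients mod 3: 2·t ≡ 1 (mod 3).
    The inverse of 2 mod 3 is 2 (since 2·2 = 4 = 1·3 + 1), so t ≡ 2·1 = 2 ≡ 2 (mod 3).
    Then x = 1 + 11·2 = 23, valid modulo lcm(11, 3) = 33: x ≡ 23 (mod 33).
  Combine with x ≡ 3 (mod 13): since gcd(33, 13) = 1, we get a unique residue mod 429.
    Write x = 23 + 33·t and substitute into x ≡ 3 (mod 13): 33·t ≡ 3 − 23 = -20 (mod 13).
    Reduce coefficients mod 13: 7·t ≡ 6 (mod 13).
    The inverse of 7 mod 13 is 2 (since 7·2 = 14 = 1·13 + 1), so t ≡ 2·6 = 12 ≡ 12 (mod 13).
    Then x = 23 + 33·12 = 419, valid modulo lcm(33, 13) = 429: x ≡ 419 (mod 429).
Verify: 419 mod 11 = 1 ✓, 419 mod 3 = 2 ✓, 419 mod 13 = 3 ✓.

x ≡ 419 (mod 429).
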